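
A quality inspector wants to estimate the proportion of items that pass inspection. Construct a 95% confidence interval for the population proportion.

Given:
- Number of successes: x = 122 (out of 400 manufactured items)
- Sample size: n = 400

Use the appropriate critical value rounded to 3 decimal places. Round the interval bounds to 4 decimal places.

Sample proportion: p̂ = 122/400 = 0.305000

Check conditions for normal approximation:
  np̂ = 122 ≥ 10 ✓
  n(1-p̂) = 278 ≥ 10 ✓

The sample is large enough, so use a z-interval (normal approximation) for the proportion.

For 95% confidence, z* = 1.96 (from standard normal table)

Standard error: SE = √(p̂(1-p̂)/n) = √(0.305000×0.695000/400) = 0.02302037

Margin of error: E = z* × SE = 1.96 × 0.02302037 = 0.045120

Z-interval: p̂ ± E = 0.305000 ± 0.045120 = (0.259880, 0.350120)

Rounded to 4 decimal places:

(0.2599, 0.3501)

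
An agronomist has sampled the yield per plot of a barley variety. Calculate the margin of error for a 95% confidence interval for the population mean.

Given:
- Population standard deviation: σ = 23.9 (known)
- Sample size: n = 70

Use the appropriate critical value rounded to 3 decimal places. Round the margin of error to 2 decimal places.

The population standard deviation σ is known, so use the z-interval margin of error formula.

For 95% confidence, z* = 1.96 (from standard normal table)

Margin of error formula for z-interval: E = z* × σ/√n

E = 1.96 × 23.9/√70
  = 1.96 × 2.856596
  = 5.5989

Rounded to 2 decimal places:

5.60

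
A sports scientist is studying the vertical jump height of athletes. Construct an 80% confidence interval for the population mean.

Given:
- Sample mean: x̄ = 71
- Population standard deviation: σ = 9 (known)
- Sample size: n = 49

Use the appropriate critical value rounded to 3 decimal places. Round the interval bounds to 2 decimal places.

The population standard deviation σ is known, so use a z-interval (standard normal critical value).

For 80% confidence, z* = 1.282 (from standard normal table)

Standard error: SE = σ/√n = 9/√49 = 1.285714

Margin of error: E = z* × SE = 1.282 × 1.285714 = 1.6483

Z-interval: x̄ ± E = 71 ± 1.6483 = (69.3517, 72.6483)

Rounded to 2 decimal places:

(69.35, 72.65)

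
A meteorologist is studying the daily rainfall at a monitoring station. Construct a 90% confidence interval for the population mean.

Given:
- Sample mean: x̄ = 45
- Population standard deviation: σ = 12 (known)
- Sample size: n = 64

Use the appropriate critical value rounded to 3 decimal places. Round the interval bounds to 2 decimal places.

The population standard deviation σ is known, so use a z-interval (standard normal critical value).

For 90% confidence, z* = 1.645 (from standard normal table)

Standard error: SE = σ/√n = 12/√64 = 1.500000

Margin of error: E = z* × SE = 1.645 × 1.500000 = 2.4675

Z-interval: x̄ ± E = 45 ± 2.4675 = (42.5325, 47.4675)

Rounded to 2 decimal places:

(42.53, 47.47)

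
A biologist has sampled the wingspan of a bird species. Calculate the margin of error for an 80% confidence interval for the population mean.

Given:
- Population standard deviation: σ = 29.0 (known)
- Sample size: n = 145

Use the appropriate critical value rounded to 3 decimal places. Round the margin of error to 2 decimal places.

The population standard deviation σ is known, so use the z-interval margin of error formula.

For 80% confidence, z* = 1.282 (from standard normal table)

Margin of error formula for z-interval: E = z* × σ/√n

E = 1.282 × 29.0/√145
  = 1.282 × 2.408319
  = 3.0875

Rounded to 2 decimal places:

3.09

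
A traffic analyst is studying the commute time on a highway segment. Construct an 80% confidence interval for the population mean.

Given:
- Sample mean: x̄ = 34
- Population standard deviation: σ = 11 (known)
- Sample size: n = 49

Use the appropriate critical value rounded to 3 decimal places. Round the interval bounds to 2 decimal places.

The population standard deviation σ is known, so use a z-interval (standard normal critical value).

For 80% confidence, z* = 1.282 (from standard normal table)

Standard error: SE = σ/√n = 11/√49 = 1.571429

Margin of error: E = z* × SE = 1.282 × 1.571429 = 2.0146

Z-interval: x̄ ± E = 34 ± 2.0146 = (31.9854, 36.0146)

Rounded to 2 decimal places:

(31.99, 36.01)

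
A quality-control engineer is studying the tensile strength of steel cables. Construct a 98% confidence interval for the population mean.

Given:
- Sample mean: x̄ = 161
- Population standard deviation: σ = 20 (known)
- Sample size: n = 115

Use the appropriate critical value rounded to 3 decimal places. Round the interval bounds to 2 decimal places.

The population standard deviation σ is known, so use a z-interval (standard normal critical value).

For 98% confidence, z* = 2.326 (from standard normal table)

Standard error: SE = σ/√n = 20/√115 = 1.865010

Margin of error: E = z* × SE = 2.326 × 1.865010 = 4.3380

Z-interval: x̄ ± E = 161 ± 4.3380 = (156.6620, 165.3380)

Rounded to 2 decimal places:

(156.66, 165.34)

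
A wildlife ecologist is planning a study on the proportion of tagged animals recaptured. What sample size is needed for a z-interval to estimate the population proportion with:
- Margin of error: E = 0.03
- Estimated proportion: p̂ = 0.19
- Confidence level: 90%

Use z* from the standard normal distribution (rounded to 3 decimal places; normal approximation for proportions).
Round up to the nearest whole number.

Using z* for proportion z-interval (normal approximation).

For 90% confidence, z* = 1.645 (from standard normal table)

Sample size formula for proportion z-interval: n = z*²p̂(1-p̂)/E²

n = 1.645² × 0.19 × 0.81 / 0.03²
  = 2.706025 × 0.1539 / 0.0009
  = 462.7303

Round up to the nearest whole number: n = 463

463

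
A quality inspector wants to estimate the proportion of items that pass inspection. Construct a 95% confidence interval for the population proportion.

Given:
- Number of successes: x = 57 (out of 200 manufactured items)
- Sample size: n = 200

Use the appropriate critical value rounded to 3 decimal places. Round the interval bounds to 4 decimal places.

Sample proportion: p̂ = 57/200 = 0.285000

Check conditions for normal approximation:
  np̂ = 57 ≥ 10 ✓
  n(1-p̂) = 143 ≥ 10 ✓

The sample is large enough, so use a z-interval (normal approximation) for the proportion.

For 95% confidence, z* = 1.96 (from standard normal table)

Standard error: SE = √(p̂(1-p̂)/n) = √(0.285000×0.715000/200) = 0.03191982

Margin of error: E = z* × SE = 1.96 × 0.03191982 = 0.062563

Z-interval: p̂ ± E = 0.285000 ± 0.062563 = (0.222437, 0.347563)

Rounded to 4 decimal places:

(0.2224, 0.3476)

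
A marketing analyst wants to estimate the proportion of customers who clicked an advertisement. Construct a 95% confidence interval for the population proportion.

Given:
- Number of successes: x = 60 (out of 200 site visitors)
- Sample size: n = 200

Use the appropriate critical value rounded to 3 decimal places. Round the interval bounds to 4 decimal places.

Sample proportion: p̂ = 60/200 = 0.300000

Check conditions for normal approximation:
  np̂ = 60 ≥ 10 ✓
  n(1-p̂) = 140 ≥ 10 ✓

The sample is large enough, so use a z-interval (normal approximation) for the proportion.

For 95% confidence, z* = 1.96 (from standard normal table)

Standard error: SE = √(p̂(1-p̂)/n) = √(0.300000×0.700000/200) = 0.03240370

Margin of error: E = z* × SE = 1.96 × 0.03240370 = 0.063511

Z-interval: p̂ ± E = 0.300000 ± 0.063511 = (0.236489, 0.363511)

Rounded to 4 decimal places:

(0.2365, 0.3635)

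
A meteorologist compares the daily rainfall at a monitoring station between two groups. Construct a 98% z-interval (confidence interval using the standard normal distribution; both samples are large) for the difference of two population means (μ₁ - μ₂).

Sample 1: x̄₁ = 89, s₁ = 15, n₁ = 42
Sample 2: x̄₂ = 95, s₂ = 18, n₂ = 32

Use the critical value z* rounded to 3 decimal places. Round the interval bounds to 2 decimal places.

Both samples are large (n₁ = 42 ≥ 30, n₂ = 32 ≥ 30), so a z-interval for the difference of means applies.

Point estimate: x̄₁ - x̄₂ = 89 - 95 = -6

Standard error: SE = √(s₁²/n₁ + s₂²/n₂)
= √(15²/42 + 18²/32)
= √(5.357143 + 10.125000)
= 3.934735

For 98% confidence, z* = 2.326 (from standard normal table)
Margin of error: E = z* × SE = 2.326 × 3.934735 = 9.1522

Z-interval: (x̄₁ - x̄₂) ± E = -6 ± 9.1522 = (-15.1522, 3.1522)

Rounded to 2 decimal places:

(-15.15, 3.15)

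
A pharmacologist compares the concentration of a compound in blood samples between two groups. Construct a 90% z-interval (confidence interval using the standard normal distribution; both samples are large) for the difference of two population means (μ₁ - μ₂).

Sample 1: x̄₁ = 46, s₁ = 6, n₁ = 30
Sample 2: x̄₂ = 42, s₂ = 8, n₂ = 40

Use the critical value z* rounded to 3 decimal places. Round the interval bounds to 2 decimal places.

Both samples are large (n₁ = 30 ≥ 30, n₂ = 40 ≥ 30), so a z-interval for the difference of means applies.

Point estimate: x̄₁ - x̄₂ = 46 - 42 = 4

Standard error: SE = √(s₁²/n₁ + s₂²/n₂)
= √(6²/30 + 8²/40)
= √(1.200000 + 1.600000)
= 1.673320

For 90% confidence, z* = 1.645 (from standard normal table)
Margin of error: E = z* × SE = 1.645 × 1.673320 = 2.7526

Z-interval: (x̄₁ - x̄₂) ± E = 4 ± 2.7526 = (1.2474, 6.7526)

Rounded to 2 decimal places:

(1.25, 6.75)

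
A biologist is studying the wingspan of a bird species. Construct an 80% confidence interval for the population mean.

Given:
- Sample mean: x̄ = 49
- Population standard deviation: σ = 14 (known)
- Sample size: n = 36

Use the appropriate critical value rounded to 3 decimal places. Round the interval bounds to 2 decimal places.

The population standard deviation σ is known, so use a z-interval (standard normal critical value).

For 80% confidence, z* = 1.282 (from standard normal table)

Standard error: SE = σ/√n = 14/√36 = 2.333333

Margin of error: E = z* × SE = 1.282 × 2.333333 = 2.9913

Z-interval: x̄ ± E = 49 ± 2.9913 = (46.0087, 51.9913)

Rounded to 2 decimal places:

(46.01, 51.99)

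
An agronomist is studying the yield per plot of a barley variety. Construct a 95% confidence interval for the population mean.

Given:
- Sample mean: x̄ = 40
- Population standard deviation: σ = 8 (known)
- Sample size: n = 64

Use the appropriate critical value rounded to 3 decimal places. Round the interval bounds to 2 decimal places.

The population standard deviation σ is known, so use a z-interval (standard normal critical value).

For 95% confidence, z* = 1.96 (from standard normal table)

Standard error: SE = σ/√n = 8/√64 = 1.000000

Margin of error: E = z* × SE = 1.96 × 1.000000 = 1.9600

Z-interval: x̄ ± E = 40 ± 1.9600 = (38.0400, 41.9600)

Rounded to 2 decimal places:

(38.04, 41.96)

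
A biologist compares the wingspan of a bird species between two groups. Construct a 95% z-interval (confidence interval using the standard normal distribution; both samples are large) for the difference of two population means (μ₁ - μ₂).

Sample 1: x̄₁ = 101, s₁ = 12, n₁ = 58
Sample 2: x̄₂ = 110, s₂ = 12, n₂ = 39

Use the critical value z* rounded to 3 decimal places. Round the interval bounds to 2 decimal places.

Both samples are large (n₁ = 58 ≥ 30, n₂ = 39 ≥ 30), so a z-interval for the difference of means applies.

Point estimate: x̄₁ - x̄₂ = 101 - 110 = -9

Standard error: SE = √(s₁²/n₁ + s₂²/n₂)
= √(12²/58 + 12²/39)
= √(2.482759 + 3.692308)
= 2.484968

For 95% confidence, z* = 1.96 (from standard normal table)
Margin of error: E = z* × SE = 1.96 × 2.484968 = 4.8705

Z-interval: (x̄₁ - x̄₂) ± E = -9 ± 4.8705 = (-13.8705, -4.1295)

Rounded to 2 decimal places:

(-13.87, -4.13)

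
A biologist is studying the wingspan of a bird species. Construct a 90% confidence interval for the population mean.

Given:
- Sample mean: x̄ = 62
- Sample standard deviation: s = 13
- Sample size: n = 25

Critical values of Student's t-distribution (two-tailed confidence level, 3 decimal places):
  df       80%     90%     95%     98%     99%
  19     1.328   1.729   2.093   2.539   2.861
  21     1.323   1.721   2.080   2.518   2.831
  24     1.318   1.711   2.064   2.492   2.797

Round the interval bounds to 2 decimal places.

The population standard deviation σ is unknown (only the sample standard deviation s is given), so use a t-interval with df = n - 1 = 25 - 1 = 24.

For 90% confidence with df = 24, t* = 1.711 (from t-table)

Standard error: SE = s/√n = 13/√25 = 2.600000

Margin of error: E = t* × SE = 1.711 × 2.600000 = 4.4486

T-interval: x̄ ± E = 62 ± 4.4486 = (57.5514, 66.4486)

Rounded to 2 decimal places:

(57.55, 66.45)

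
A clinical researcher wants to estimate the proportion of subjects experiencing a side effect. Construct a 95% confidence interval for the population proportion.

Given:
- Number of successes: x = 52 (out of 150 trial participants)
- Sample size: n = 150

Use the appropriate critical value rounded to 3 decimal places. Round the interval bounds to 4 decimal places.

Sample proportion: p̂ = 52/150 = 0.346667

Check conditions for normal approximation:
  np̂ = 52 ≥ 10 ✓
  n(1-p̂) = 98 ≥ 10 ✓

The sample is large enough, so use a z-interval (normal approximation) for the proportion.

For 95% confidence, z* = 1.96 (from standard normal table)

Standard error: SE = √(p̂(1-p̂)/n) = √(0.346667×0.653333/150) = 0.03885777

Margin of error: E = z* × SE = 1.96 × 0.03885777 = 0.076161

Z-interval: p̂ ± E = 0.346667 ± 0.076161 = (0.270505, 0.422828)

Rounded to 4 decimal places:

(0.2705, 0.4228)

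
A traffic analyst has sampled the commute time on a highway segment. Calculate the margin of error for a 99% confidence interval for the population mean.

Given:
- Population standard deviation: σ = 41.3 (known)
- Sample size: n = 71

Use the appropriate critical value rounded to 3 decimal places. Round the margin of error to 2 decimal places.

The population standard deviation σ is known, so use the z-interval margin of error formula.

For 99% confidence, z* = 2.576 (from standard normal table)

Margin of error formula for z-interval: E = z* × σ/√n

E = 2.576 × 41.3/√71
  = 2.576 × 4.901408
  = 12.6260

Rounded to 2 decimal places:

12.63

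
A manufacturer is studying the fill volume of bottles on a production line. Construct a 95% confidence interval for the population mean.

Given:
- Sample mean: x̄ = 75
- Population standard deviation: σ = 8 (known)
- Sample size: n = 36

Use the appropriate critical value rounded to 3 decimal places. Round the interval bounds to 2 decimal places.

The population standard deviation σ is known, so use a z-interval (standard normal critical value).

For 95% confidence, z* = 1.96 (from standard normal table)

Standard error: SE = σ/√n = 8/√36 = 1.333333

Margin of error: E = z* × SE = 1.96 × 1.333333 = 2.6133

Z-interval: x̄ ± E = 75 ± 2.6133 = (72.3867, 77.6133)

Rounded to 2 decimal places:

(72.39, 77.61)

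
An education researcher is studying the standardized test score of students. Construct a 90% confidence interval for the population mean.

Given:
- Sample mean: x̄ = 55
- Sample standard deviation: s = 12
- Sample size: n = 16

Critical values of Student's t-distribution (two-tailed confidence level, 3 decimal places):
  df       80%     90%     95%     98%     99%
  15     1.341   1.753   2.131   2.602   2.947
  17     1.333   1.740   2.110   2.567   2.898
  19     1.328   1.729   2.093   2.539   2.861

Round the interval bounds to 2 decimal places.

The population standard deviation σ is unknown (only the sample standard deviation s is given), so use a t-interval with df = n - 1 = 16 - 1 = 15.

For 90% confidence with df = 15, t* = 1.753 (from t-table)

Standard error: SE = s/√n = 12/√16 = 3.000000

Margin of error: E = t* × SE = 1.753 × 3.000000 = 5.2590

T-interval: x̄ ± E = 55 ± 5.2590 = (49.7410, 60.2590)

Rounded to 2 decimal places:

(49.74, 60.26)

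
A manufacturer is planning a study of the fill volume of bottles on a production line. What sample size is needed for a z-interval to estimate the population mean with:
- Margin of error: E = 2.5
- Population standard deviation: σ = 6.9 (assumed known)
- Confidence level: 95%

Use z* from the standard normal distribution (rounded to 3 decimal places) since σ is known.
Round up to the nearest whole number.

Using z* since population σ is known (z-interval formula).

For 95% confidence, z* = 1.96 (from standard normal table)

Sample size formula for z-interval: n = (z*σ/E)²

n = (1.96 × 6.9 / 2.5)²
  = (5.409600)²
  = 29.2638

Round up to the nearest whole number: n = 30

30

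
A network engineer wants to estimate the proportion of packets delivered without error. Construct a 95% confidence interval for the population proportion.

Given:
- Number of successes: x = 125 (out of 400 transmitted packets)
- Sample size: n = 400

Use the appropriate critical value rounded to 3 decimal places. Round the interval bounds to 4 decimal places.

Sample proportion: p̂ = 125/400 = 0.312500

Check conditions for normal approximation:
  np̂ = 125 ≥ 10 ✓
  n(1-p̂) = 275 ≥ 10 ✓

The sample is large enough, so use a z-interval (normal approximation) for the proportion.

For 95% confidence, z* = 1.96 (from standard normal table)

Standard error: SE = √(p̂(1-p̂)/n) = √(0.312500×0.687500/400) = 0.02317562

Margin of error: E = z* × SE = 1.96 × 0.02317562 = 0.045424

Z-interval: p̂ ± E = 0.312500 ± 0.045424 = (0.267076, 0.357924)

Rounded to 4 decimal places:

(0.2671, 0.3579)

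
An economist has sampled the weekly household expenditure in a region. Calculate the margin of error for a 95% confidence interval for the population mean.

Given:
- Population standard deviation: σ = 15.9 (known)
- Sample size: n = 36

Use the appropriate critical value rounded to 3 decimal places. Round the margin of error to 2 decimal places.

The population standard deviation σ is known, so use the z-interval margin of error formula.

For 95% confidence, z* = 1.96 (from standard normal table)

Margin of error formula for z-interval: E = z* × σ/√n

E = 1.96 × 15.9/√36
  = 1.96 × 2.650000
  = 5.1940

Rounded to 2 decimal places:

5.19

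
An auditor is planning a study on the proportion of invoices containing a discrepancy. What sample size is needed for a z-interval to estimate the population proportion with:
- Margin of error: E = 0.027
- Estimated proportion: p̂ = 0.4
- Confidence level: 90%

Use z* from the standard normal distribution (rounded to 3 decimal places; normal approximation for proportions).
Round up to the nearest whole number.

Using z* for proportion z-interval (normal approximation).

For 90% confidence, z* = 1.645 (from standard normal table)

Sample size formula for proportion z-interval: n = z*²p̂(1-p̂)/E²

n = 1.645² × 0.4 × 0.6 / 0.027²
  = 2.706025 × 0.24 / 0.000729
  = 890.8724

Round up to the nearest whole number: n = 891

891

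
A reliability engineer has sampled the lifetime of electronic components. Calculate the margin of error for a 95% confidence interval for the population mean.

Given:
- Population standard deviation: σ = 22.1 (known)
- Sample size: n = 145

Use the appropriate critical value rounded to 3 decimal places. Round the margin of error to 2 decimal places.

The population standard deviation σ is known, so use the z-interval margin of error formula.

For 95% confidence, z* = 1.96 (from standard normal table)

Margin of error formula for z-interval: E = z* × σ/√n

E = 1.96 × 22.1/√145
  = 1.96 × 1.835305
  = 3.5972

Rounded to 2 decimal places:

3.60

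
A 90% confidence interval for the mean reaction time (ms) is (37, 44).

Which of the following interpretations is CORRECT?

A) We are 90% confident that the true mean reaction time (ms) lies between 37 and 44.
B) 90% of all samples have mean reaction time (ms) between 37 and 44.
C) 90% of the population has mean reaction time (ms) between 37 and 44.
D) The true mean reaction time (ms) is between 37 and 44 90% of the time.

A confidence interval represents our confidence in the procedure, not a probability statement about the parameter.

Key concept: If we repeated this sampling process many times and computed a 90% CI each time, about 90% of those intervals would contain the true population parameter.

For this specific interval (37, 44):
- Midpoint (point estimate): 40.5
- Margin of error: 3.5

The correct interpretation is the one stating confidence that the true parameter lies in the interval — option A.

A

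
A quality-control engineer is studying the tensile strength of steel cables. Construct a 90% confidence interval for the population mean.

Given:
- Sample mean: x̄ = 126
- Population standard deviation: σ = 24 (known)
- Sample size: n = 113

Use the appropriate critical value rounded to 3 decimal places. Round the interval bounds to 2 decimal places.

The population standard deviation σ is known, so use a z-interval (standard normal critical value).

For 90% confidence, z* = 1.645 (from standard normal table)

Standard error: SE = σ/√n = 24/√113 = 2.257730

Margin of error: E = z* × SE = 1.645 × 2.257730 = 3.7140

Z-interval: x̄ ± E = 126 ± 3.7140 = (122.2860, 129.7140)

Rounded to 2 decimal places:

(122.29, 129.71)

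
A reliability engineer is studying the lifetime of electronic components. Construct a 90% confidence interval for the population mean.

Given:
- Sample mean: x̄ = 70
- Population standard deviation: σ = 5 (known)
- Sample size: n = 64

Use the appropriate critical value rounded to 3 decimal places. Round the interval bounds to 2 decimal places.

The population standard deviation σ is known, so use a z-interval (standard normal critical value).

For 90% confidence, z* = 1.645 (from standard normal table)

Standard error: SE = σ/√n = 5/√64 = 0.625000

Margin of error: E = z* × SE = 1.645 × 0.625000 = 1.0281

Z-interval: x̄ ± E = 70 ± 1.0281 = (68.9719, 71.0281)

Rounded to 2 decimal places:

(68.97, 71.03)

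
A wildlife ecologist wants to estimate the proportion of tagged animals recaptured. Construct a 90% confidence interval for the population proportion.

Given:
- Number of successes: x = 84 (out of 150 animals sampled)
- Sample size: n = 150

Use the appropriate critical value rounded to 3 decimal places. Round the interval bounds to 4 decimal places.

Sample proportion: p̂ = 84/150 = 0.560000

Check conditions for normal approximation:
  np̂ = 84 ≥ 10 ✓
  n(1-p̂) = 66 ≥ 10 ✓

The sample is large enough, so use a z-interval (normal approximation) for the proportion.

For 90% confidence, z* = 1.645 (from standard normal table)

Standard error: SE = √(p̂(1-p̂)/n) = √(0.560000×0.440000/150) = 0.04052982

Margin of error: E = z* × SE = 1.645 × 0.04052982 = 0.066672

Z-interval: p̂ ± E = 0.560000 ± 0.066672 = (0.493328, 0.626672)

Rounded to 4 decimal places:

(0.4933, 0.6267)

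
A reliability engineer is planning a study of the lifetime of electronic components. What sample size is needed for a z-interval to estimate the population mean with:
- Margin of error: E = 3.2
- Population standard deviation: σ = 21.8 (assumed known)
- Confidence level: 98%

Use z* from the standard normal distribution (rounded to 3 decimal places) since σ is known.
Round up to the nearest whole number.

Using z* since population σ is known (z-interval formula).

For 98% confidence, z* = 2.326 (from standard normal table)

Sample size formula for z-interval: n = (z*σ/E)²

n = (2.326 × 21.8 / 3.2)²
  = (15.845875)²
  = 251.0918

Round up to the nearest whole number: n = 252

252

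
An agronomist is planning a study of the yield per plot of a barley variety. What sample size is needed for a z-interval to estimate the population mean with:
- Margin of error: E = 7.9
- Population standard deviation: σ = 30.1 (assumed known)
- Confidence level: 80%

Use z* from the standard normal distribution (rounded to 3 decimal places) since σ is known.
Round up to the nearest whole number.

Using z* since population σ is known (z-interval formula).

For 80% confidence, z* = 1.282 (from standard normal table)

Sample size formula for z-interval: n = (z*σ/E)²

n = (1.282 × 30.1 / 7.9)²
  = (4.884582)²
  = 23.8591

Round up to the nearest whole number: n = 24

24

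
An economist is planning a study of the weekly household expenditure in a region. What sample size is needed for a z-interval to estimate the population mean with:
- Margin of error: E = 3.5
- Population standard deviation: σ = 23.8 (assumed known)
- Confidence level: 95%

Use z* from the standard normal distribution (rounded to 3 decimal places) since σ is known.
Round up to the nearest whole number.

Using z* since population σ is known (z-interval formula).

For 95% confidence, z* = 1.96 (from standard normal table)

Sample size formula for z-interval: n = (z*σ/E)²

n = (1.96 × 23.8 / 3.5)²
  = (13.328000)²
  = 177.6356

Round up to the nearest whole number: n = 178

178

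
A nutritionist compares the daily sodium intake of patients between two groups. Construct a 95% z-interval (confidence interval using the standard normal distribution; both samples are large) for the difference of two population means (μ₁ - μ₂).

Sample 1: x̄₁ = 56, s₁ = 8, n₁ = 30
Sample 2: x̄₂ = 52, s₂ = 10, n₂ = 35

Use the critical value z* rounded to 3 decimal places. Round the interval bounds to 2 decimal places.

Both samples are large (n₁ = 30 ≥ 30, n₂ = 35 ≥ 30), so a z-interval for the difference of means applies.

Point estimate: x̄₁ - x̄₂ = 56 - 52 = 4

Standard error: SE = √(s₁²/n₁ + s₂²/n₂)
= √(8²/30 + 10²/35)
= √(2.133333 + 2.857143)
= 2.233937

For 95% confidence, z* = 1.96 (from standard normal table)
Margin of error: E = z* × SE = 1.96 × 2.233937 = 4.3785

Z-interval: (x̄₁ - x̄₂) ± E = 4 ± 4.3785 = (-0.3785, 8.3785)

Rounded to 2 decimal places:

(-0.38, 8.38)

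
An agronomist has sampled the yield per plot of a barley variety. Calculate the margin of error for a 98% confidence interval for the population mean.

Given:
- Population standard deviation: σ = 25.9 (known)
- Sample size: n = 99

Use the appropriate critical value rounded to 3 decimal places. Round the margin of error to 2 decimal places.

The population standard deviation σ is known, so use the z-interval margin of error formula.

For 98% confidence, z* = 2.326 (from standard normal table)

Margin of error formula for z-interval: E = z* × σ/√n

E = 2.326 × 25.9/√99
  = 2.326 × 2.603048
  = 6.0547

Rounded to 2 decimal places:

6.05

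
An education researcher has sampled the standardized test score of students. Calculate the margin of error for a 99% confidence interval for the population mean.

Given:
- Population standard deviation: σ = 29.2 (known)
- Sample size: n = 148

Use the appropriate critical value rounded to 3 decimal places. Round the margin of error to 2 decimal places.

The population standard deviation σ is known, so use the z-interval margin of error formula.

For 99% confidence, z* = 2.576 (from standard normal table)

Margin of error formula for z-interval: E = z* × σ/√n

E = 2.576 × 29.2/√148
  = 2.576 × 2.400225
  = 6.1830

Rounded to 2 decimal places:

6.18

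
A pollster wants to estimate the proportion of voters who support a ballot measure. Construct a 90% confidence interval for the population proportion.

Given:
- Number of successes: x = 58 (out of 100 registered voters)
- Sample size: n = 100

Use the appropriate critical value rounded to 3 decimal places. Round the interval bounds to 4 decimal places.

Sample proportion: p̂ = 58/100 = 0.580000

Check conditions for normal approximation:
  np̂ = 58 ≥ 10 ✓
  n(1-p̂) = 42 ≥ 10 ✓

The sample is large enough, so use a z-interval (normal approximation) for the proportion.

For 90% confidence, z* = 1.645 (from standard normal table)

Standard error: SE = √(p̂(1-p̂)/n) = √(0.580000×0.420000/100) = 0.04935585

Margin of error: E = z* × SE = 1.645 × 0.04935585 = 0.081190

Z-interval: p̂ ± E = 0.580000 ± 0.081190 = (0.498810, 0.661190)

Rounded to 4 decimal places:

(0.4988, 0.6612)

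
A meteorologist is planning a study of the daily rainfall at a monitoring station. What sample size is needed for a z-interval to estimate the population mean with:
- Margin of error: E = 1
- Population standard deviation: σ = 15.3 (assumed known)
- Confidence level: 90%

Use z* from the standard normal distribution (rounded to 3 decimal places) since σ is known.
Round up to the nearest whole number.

Using z* since population σ is known (z-interval formula).

For 90% confidence, z* = 1.645 (from standard normal table)

Sample size formula for z-interval: n = (z*σ/E)²

n = (1.645 × 15.3 / 1)²
  = (25.168500)²
  = 633.4534

Round up to the nearest whole number: n = 634

634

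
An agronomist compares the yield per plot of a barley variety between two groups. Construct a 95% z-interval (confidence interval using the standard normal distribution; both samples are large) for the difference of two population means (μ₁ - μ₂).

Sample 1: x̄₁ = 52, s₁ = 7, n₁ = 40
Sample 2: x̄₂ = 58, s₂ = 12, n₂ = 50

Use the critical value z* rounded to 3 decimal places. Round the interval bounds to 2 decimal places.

Both samples are large (n₁ = 40 ≥ 30, n₂ = 50 ≥ 30), so a z-interval for the difference of means applies.

Point estimate: x̄₁ - x̄₂ = 52 - 58 = -6

Standard error: SE = √(s₁²/n₁ + s₂²/n₂)
= √(7²/40 + 12²/50)
= √(1.225000 + 2.880000)
= 2.026080

For 95% confidence, z* = 1.96 (from standard normal table)
Margin of error: E = z* × SE = 1.96 × 2.026080 = 3.9711

Z-interval: (x̄₁ - x̄₂) ± E = -6 ± 3.9711 = (-9.9711, -2.0289)

Rounded to 2 decimal places:

(-9.97, -2.03)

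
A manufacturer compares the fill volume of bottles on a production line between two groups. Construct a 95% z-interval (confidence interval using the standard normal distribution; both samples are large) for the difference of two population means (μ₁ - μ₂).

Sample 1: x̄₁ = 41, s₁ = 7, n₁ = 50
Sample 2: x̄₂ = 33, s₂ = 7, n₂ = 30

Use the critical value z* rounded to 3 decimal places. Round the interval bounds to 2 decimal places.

Both samples are large (n₁ = 50 ≥ 30, n₂ = 30 ≥ 30), so a z-interval for the difference of means applies.

Point estimate: x̄₁ - x̄₂ = 41 - 33 = 8

Standard error: SE = √(s₁²/n₁ + s₂²/n₂)
= √(7²/50 + 7²/30)
= √(0.980000 + 1.633333)
= 1.616581

For 95% confidence, z* = 1.96 (from standard normal table)
Margin of error: E = z* × SE = 1.96 × 1.616581 = 3.1685

Z-interval: (x̄₁ - x̄₂) ± E = 8 ± 3.1685 = (4.8315, 11.1685)

Rounded to 2 decimal places:

(4.83, 11.17)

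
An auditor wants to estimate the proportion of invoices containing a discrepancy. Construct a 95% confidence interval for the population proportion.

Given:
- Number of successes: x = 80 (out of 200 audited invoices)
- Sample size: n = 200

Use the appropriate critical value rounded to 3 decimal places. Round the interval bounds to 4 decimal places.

Sample proportion: p̂ = 80/200 = 0.400000

Check conditions for normal approximation:
  np̂ = 80 ≥ 10 ✓
  n(1-p̂) = 120 ≥ 10 ✓

The sample is large enough, so use a z-interval (normal approximation) for the proportion.

For 95% confidence, z* = 1.96 (from standard normal table)

Standard error: SE = √(p̂(1-p̂)/n) = √(0.400000×0.600000/200) = 0.03464102

Margin of error: E = z* × SE = 1.96 × 0.03464102 = 0.067896

Z-interval: p̂ ± E = 0.400000 ± 0.067896 = (0.332104, 0.467896)

Rounded to 4 decimal places:

(0.3321, 0.4679)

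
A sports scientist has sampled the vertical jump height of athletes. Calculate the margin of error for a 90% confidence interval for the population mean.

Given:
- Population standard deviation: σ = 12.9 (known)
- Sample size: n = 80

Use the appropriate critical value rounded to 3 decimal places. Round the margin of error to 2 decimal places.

The population standard deviation σ is known, so use the z-interval margin of error formula.

For 90% confidence, z* = 1.645 (from standard normal table)

Margin of error formula for z-interval: E = z* × σ/√n

E = 1.645 × 12.9/√80
  = 1.645 × 1.442264
  = 2.3725

Rounded to 2 decimal places:

2.37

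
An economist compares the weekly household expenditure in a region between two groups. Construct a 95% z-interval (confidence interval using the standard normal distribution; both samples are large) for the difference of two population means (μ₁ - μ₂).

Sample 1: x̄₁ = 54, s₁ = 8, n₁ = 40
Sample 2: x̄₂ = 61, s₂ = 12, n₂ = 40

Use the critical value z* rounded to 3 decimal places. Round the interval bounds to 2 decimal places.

Both samples are large (n₁ = 40 ≥ 30, n₂ = 40 ≥ 30), so a z-interval for the difference of means applies.

Point estimate: x̄₁ - x̄₂ = 54 - 61 = -7

Standard error: SE = √(s₁²/n₁ + s₂²/n₂)
= √(8²/40 + 12²/40)
= √(1.600000 + 3.600000)
= 2.280351

For 95% confidence, z* = 1.96 (from standard normal table)
Margin of error: E = z* × SE = 1.96 × 2.280351 = 4.4695

Z-interval: (x̄₁ - x̄₂) ± E = -7 ± 4.4695 = (-11.4695, -2.5305)

Rounded to 2 decimal places:

(-11.47, -2.53)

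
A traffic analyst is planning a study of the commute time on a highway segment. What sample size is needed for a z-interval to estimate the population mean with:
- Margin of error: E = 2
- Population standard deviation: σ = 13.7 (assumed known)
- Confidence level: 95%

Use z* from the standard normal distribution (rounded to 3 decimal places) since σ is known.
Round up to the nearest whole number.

Using z* since population σ is known (z-interval formula).

For 95% confidence, z* = 1.96 (from standard normal table)

Sample size formula for z-interval: n = (z*σ/E)²

n = (1.96 × 13.7 / 2)²
  = (13.426000)²
  = 180.2575

Round up to the nearest whole number: n = 181

181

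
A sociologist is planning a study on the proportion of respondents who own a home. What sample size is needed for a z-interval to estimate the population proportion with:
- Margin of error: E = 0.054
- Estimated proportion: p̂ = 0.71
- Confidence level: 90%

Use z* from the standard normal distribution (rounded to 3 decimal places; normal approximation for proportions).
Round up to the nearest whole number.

Using z* for proportion z-interval (normal approximation).

For 90% confidence, z* = 1.645 (from standard normal table)

Sample size formula for proportion z-interval: n = z*²p̂(1-p̂)/E²

n = 1.645² × 0.71 × 0.29 / 0.054²
  = 2.706025 × 0.2059 / 0.002916
  = 191.0736

Round up to the nearest whole number: n = 192

192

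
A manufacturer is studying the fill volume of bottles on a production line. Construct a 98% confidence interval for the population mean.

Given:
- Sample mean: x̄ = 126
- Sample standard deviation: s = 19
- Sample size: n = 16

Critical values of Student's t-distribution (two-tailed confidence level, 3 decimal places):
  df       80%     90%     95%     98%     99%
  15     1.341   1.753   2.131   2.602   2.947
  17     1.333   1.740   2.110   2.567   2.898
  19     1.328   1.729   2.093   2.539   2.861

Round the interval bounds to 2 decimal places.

The population standard deviation σ is unknown (only the sample standard deviation s is given), so use a t-interval with df = n - 1 = 16 - 1 = 15.

For 98% confidence with df = 15, t* = 2.602 (from t-table)

Standard error: SE = s/√n = 19/√16 = 4.750000

Margin of error: E = t* × SE = 2.602 × 4.750000 = 12.3595

T-interval: x̄ ± E = 126 ± 12.3595 = (113.6405, 138.3595)

Rounded to 2 decimal places:

(113.64, 138.36)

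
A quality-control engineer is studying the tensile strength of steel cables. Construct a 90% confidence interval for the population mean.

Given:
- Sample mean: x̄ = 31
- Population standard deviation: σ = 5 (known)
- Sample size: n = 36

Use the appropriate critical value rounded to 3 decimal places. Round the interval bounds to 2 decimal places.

The population standard deviation σ is known, so use a z-interval (standard normal critical value).

For 90% confidence, z* = 1.645 (from standard normal table)

Standard error: SE = σ/√n = 5/√36 = 0.833333

Margin of error: E = z* × SE = 1.645 × 0.833333 = 1.3708

Z-interval: x̄ ± E = 31 ± 1.3708 = (29.6292, 32.3708)

Rounded to 2 decimal places:

(29.63, 32.37)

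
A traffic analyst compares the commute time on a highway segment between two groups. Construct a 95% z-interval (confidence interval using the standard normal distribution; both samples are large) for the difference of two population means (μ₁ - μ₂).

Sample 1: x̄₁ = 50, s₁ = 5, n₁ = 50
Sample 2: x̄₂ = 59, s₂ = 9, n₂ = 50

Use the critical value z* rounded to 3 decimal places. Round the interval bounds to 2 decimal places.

Both samples are large (n₁ = 50 ≥ 30, n₂ = 50 ≥ 30), so a z-interval for the difference of means applies.

Point estimate: x̄₁ - x̄₂ = 50 - 59 = -9

Standard error: SE = √(s₁²/n₁ + s₂²/n₂)
= √(5²/50 + 9²/50)
= √(0.500000 + 1.620000)
= 1.456022

For 95% confidence, z* = 1.96 (from standard normal table)
Margin of error: E = z* × SE = 1.96 × 1.456022 = 2.8538

Z-interval: (x̄₁ - x̄₂) ± E = -9 ± 2.8538 = (-11.8538, -6.1462)

Rounded to 2 decimal places:

(-11.85, -6.15)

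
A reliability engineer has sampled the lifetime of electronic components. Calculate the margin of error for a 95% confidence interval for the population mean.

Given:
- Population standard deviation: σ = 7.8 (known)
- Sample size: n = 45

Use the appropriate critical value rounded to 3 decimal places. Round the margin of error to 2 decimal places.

The population standard deviation σ is known, so use the z-interval margin of error formula.

For 95% confidence, z* = 1.96 (from standard normal table)

Margin of error formula for z-interval: E = z* × σ/√n

E = 1.96 × 7.8/√45
  = 1.96 × 1.162755
  = 2.2790

Rounded to 2 decimal places:

2.28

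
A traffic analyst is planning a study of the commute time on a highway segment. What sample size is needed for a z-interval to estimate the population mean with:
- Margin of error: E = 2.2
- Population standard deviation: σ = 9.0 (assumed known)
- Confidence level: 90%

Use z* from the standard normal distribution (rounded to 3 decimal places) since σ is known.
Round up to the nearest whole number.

Using z* since population σ is known (z-interval formula).

For 90% confidence, z* = 1.645 (from standard normal table)

Sample size formula for z-interval: n = (z*σ/E)²

n = (1.645 × 9.0 / 2.2)²
  = (6.729545)²
  = 45.2868

Round up to the nearest whole number: n = 46

46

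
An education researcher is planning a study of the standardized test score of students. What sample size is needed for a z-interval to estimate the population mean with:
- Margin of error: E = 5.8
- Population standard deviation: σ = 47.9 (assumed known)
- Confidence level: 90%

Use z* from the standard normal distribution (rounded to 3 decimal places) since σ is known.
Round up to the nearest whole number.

Using z* since population σ is known (z-interval formula).

For 90% confidence, z* = 1.645 (from standard normal table)

Sample size formula for z-interval: n = (z*σ/E)²

n = (1.645 × 47.9 / 5.8)²
  = (13.585431)²
  = 184.5639

Round up to the nearest whole number: n = 185

185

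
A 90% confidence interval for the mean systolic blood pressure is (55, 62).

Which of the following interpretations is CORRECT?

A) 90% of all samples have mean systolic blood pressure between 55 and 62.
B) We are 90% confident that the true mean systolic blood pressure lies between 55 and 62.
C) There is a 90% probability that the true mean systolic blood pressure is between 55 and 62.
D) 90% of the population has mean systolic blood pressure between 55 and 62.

A confidence interval represents our confidence in the procedure, not a probability statement about the parameter.

Key concept: If we repeated this sampling process many times and computed a 90% CI each time, about 90% of those intervals would contain the true population parameter.

For this specific interval (55, 62):
- Midpoint (point estimate): 58.5
- Margin of error: 3.5

The correct interpretation is the one stating confidence that the true parameter lies in the interval — option B.

B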